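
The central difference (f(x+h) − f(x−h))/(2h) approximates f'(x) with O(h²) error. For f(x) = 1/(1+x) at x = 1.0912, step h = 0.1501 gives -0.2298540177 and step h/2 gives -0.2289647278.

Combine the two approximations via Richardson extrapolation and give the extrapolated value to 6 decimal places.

-0.228668

Leading term ∝ h^2; use weight 4 = 2^2.
Top: 4(-0.2289647278) − (-0.2298540177) = -0.6860048935
Denominator 4 − 1 = 3.
(4×(-0.2289647278) − (-0.2298540177))/(4 − 1) = -0.2286682978
Shift from A(h/2): +0.0002964300.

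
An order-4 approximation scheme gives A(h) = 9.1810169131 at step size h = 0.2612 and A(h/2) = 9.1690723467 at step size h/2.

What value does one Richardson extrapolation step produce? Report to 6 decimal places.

Method order is 4; weight 2^4 = 16.
Top: 16(9.1690723467) − (9.1810169131) = 137.5241406341
Denominator 16 − 1 = 15.
137.5241406341 ÷ 15 = 9.1682760423
Shift from A(h/2): −0.0007963044.

9.168276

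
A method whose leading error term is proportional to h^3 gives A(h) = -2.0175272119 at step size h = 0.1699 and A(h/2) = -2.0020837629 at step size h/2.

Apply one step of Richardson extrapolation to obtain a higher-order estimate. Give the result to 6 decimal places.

With r = 3 the leading error scales as h^3, so the weight is 2^3 = 8.
Difference of the inputs: -2.0020837629 − (-2.0175272119) = 0.0154434490
Correction (A(h/2) − A(h))/(8 − 1) = 0.0154434490/7 = 0.0022062070
R = A(h/2) + (A(h/2) − A(h))/7 = -2.0020837629 + 0.0022062070 = -1.9998775559

-1.999878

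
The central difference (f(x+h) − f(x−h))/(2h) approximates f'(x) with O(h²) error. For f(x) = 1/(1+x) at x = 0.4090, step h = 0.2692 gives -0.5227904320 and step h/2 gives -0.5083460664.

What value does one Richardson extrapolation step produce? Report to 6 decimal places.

-0.503531

Method order is 2; weight 2^2 = 4.
Numerator 4·A(h/2) − A(h) = 4·(-0.5083460664) − (-0.5227904320) = -1.5105938336
(-1.5105938336) ÷ 3 = -0.5035312779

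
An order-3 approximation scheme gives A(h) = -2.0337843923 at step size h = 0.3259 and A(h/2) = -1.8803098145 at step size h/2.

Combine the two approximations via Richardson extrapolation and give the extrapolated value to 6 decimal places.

-1.858385

Error is O(h^3); halving h shrinks it by 2^3 = 8.
Difference of the inputs: -1.8803098145 − (-2.0337843923) = 0.1534745778
Correction (A(h/2) − A(h))/(8 − 1) = 0.1534745778/7 = 0.0219249397
R = -1.8803098145 + 0.0219249397 = -1.8583848748
Correction |R − A(h/2)| = 2.192e-02; gap |A(h/2) − A(h)| = 1.535e-01.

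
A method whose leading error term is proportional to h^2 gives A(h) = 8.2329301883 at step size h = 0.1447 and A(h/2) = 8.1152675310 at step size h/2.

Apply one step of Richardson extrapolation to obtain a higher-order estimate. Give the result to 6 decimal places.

Leading term ∝ h^2; use weight 4 = 2^2.
Difference of the inputs: 8.1152675310 − 8.2329301883 = -0.1176626573
Divide by 2^2 − 1 = 3: (-0.1176626573)/3 = -0.0392208858
R = 8.1152675310 − 0.0392208858 = 8.0760466452

8.076047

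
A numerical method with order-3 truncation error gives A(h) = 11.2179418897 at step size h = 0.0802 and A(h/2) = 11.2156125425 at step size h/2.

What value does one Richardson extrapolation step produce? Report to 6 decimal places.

11.215280

Error is O(h^3); halving h shrinks it by 2^3 = 8.
2^3·A(h/2) = 89.7249003400; minus A(h) gives 78.5069584503.
78.5069584503 ÷ 7 = 11.2152797786
Correction |R − A(h/2)| = 3.328e-04; gap |A(h/2) − A(h)| = 2.329e-03.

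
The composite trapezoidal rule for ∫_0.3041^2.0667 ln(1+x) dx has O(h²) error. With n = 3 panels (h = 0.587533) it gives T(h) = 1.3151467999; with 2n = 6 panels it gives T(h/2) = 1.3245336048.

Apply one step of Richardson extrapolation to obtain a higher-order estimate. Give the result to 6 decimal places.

Method order is 2; weight 2^2 = 4.
Difference of the inputs: 1.3245336048 − 1.3151467999 = 0.0093868049
Divide by 2^2 − 1 = 3: 0.0093868049/3 = 0.0031289350
R = A(h/2) + (A(h/2) − A(h))/3 = 1.3245336048 + 0.0031289350 = 1.3276625398

1.327663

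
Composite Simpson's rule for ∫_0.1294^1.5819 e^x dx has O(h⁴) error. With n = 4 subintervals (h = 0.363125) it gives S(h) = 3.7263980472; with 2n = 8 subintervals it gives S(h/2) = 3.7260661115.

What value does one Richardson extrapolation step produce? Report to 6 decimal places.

Error is O(h^4); halving h shrinks it by 2^4 = 16.
A(h/2) − A(h) = 3.7260661115 − 3.7263980472 = -0.0003319357
Divide by 2^4 − 1 = 15: (-0.0003319357)/15 = -0.0000221290
R = 3.7260661115 − 0.0000221290 = 3.7260439825
Correction |R − A(h/2)| = 2.213e-05; gap |A(h/2) − A(h)| = 3.319e-04.

3.726044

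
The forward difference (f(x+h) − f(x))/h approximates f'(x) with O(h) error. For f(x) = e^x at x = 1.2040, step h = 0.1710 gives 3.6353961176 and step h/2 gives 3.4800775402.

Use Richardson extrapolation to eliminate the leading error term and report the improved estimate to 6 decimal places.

r = 1: numerator weight 2, denominator 1.
Difference of the inputs: 3.4800775402 − 3.6353961176 = -0.1553185774
Divide by 2^1 − 1 = 1: (-0.1553185774)/1 = -0.1553185774
R = A(h/2) + (A(h/2) − A(h))/1 = 3.4800775402 − 0.1553185774 = 3.3247589628

3.324759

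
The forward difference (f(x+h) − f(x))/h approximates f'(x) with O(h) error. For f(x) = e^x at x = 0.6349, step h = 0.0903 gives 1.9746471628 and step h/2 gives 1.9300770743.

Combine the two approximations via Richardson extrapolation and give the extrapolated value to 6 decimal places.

1.885507

Error is O(h^1); halving h shrinks it by 2^1 = 2.
A(h/2) − A(h) = 1.9300770743 − 1.9746471628 = -0.0445700885
Divide by 2^1 − 1 = 1: (-0.0445700885)/1 = -0.0445700885
R = A(h/2) + (A(h/2) − A(h))/1 = 1.9300770743 − 0.0445700885 = 1.8855069858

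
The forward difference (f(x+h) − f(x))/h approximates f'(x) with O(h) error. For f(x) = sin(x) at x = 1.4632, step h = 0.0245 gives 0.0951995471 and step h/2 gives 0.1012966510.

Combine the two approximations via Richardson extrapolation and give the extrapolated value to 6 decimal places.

Leading term ∝ h^1; use weight 2 = 2^1.
Numerator 2·A(h/2) − A(h) = 2·0.1012966510 − 0.0951995471 = 0.1073937549
Divide by 2^1 − 1 = 1.
So the Richardson estimate is 0.1073937549.

0.107394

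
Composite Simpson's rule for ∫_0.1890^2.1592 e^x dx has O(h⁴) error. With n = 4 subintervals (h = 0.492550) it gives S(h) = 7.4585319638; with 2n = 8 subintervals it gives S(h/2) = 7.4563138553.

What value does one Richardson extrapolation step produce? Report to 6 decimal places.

Leading term ∝ h^4; use weight 16 = 2^4.
Top: 16(7.4563138553) − (7.4585319638) = 111.8424897210
R = 111.8424897210/15 = 7.4561659814

7.456166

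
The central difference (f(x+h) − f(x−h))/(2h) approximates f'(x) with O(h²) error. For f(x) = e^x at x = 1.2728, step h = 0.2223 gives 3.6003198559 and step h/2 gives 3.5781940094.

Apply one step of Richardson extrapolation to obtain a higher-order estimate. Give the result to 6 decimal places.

r = 2: numerator weight 4, denominator 3.
4·3.5781940094 = 14.3127760376; 14.3127760376 − 3.6003198559 = 10.7124561817
Divide by 2^2 − 1 = 3.
10.7124561817 ÷ 3 = 3.5708187272
Gap between inputs: 2.213e-02; correction applied: −0.0073752822.

3.570819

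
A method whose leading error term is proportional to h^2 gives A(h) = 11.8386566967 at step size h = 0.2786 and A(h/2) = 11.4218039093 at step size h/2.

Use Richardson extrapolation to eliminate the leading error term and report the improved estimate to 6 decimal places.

11.282853

Leading term ∝ h^2; use weight 4 = 2^2.
Top: 4(11.4218039093) − (11.8386566967) = 33.8485589405
Denominator 4 − 1 = 3.
(4*11.4218039093 − 11.8386566967)/(4 − 1) = 11.2828529802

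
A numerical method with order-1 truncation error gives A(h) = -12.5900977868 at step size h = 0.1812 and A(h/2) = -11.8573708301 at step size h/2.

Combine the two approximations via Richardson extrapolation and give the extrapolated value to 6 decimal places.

The method has order 1: 2^1 = 2.
Numerator 2×A(h/2) − A(h) = 2×(-11.8573708301) − (-12.5900977868) = -11.1246438734
Denominator 2 − 1 = 1.
R = (-11.1246438734)/1 = -11.1246438734
Correction |R − A(h/2)| = 7.327e-01; gap |A(h/2) − A(h)| = 7.327e-01.

-11.124644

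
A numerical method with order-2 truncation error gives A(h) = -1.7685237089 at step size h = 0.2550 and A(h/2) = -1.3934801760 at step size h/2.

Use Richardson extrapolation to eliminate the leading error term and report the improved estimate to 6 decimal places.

r = 2: numerator weight 4, denominator 3.
4*(-1.3934801760) = -5.5739207040; subtract (-1.7685237089) → -3.8053969951
Extrapolated: (-3.8053969951) / 3 = -1.2684656650

-1.268466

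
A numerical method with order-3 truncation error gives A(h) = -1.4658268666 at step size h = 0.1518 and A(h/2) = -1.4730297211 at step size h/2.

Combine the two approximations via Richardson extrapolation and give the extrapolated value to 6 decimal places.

Error is O(h^3); halving h shrinks it by 2^3 = 8.
8*(-1.4730297211) = -11.7842377688; (-11.7842377688) − (-1.4658268666) = -10.3184109022
Denominator 8 − 1 = 7.
(-10.3184109022) ÷ 7 = -1.4740587003

-1.474059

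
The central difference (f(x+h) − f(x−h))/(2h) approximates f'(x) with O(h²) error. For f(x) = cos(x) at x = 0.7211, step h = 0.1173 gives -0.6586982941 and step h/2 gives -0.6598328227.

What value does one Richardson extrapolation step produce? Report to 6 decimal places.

-0.660211

The method has order 2: 2^2 = 4.
A(h/2) − A(h) = -0.6598328227 − (-0.6586982941) = -0.0011345286
Correction (A(h/2) − A(h))/(4 − 1) = (-0.0011345286)/3 = -0.0003781762
R = A(h/2) + (A(h/2) − A(h))/3 = -0.6598328227 − 0.0003781762 = -0.6602109989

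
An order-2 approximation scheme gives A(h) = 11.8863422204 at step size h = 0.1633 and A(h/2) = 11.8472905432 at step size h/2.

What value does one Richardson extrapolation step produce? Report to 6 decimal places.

Error is O(h^2); halving h shrinks it by 2^2 = 4.
Top: 4(11.8472905432) − (11.8863422204) = 35.5028199524
Extrapolated: 35.5028199524 / 3 = 11.8342733175

11.834273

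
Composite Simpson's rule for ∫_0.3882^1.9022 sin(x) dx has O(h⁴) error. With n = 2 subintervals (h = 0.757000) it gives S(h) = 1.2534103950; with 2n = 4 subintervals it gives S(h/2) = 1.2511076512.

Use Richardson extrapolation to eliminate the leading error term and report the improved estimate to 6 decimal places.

1.250954

Leading term ∝ h^4; use weight 16 = 2^4.
2^4 × A(h/2) = 20.0177224192; minus A(h) gives 18.7643120242.
Divide by 2^4 − 1 = 15.
(16 × 1.2511076512 − 1.2534103950)/(16 − 1) = 1.2509541349
Shift from A(h/2): −0.0001535163.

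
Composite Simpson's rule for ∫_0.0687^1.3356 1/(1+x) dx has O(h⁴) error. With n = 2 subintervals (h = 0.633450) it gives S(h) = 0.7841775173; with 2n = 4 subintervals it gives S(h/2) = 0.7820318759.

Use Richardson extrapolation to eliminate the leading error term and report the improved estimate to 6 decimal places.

Method order is 4; weight 2^4 = 16.
16 × 0.7820318759 = 12.5125100144; 12.5125100144 − 0.7841775173 = 11.7283324971
R = 11.7283324971/15 = 0.7818888331

0.781889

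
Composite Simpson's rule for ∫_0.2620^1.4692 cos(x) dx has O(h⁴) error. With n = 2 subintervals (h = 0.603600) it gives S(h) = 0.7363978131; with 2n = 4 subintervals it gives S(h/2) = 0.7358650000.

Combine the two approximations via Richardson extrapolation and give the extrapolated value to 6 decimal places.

r = 4, so 2^r = 16.
Numerator 16*A(h/2) − A(h) = 16*0.7358650000 − 0.7363978131 = 11.0374421869
11.0374421869 ÷ 15 = 0.7358294791

0.735829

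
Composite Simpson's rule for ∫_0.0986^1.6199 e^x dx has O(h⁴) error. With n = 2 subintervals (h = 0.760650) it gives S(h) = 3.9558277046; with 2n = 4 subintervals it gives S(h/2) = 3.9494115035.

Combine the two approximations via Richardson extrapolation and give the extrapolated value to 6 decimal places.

3.948984

Method order is 4; weight 2^4 = 16.
16×3.9494115035 − 3.9558277046 = 59.2347563514
Extrapolated: 59.2347563514 / 15 = 3.9489837568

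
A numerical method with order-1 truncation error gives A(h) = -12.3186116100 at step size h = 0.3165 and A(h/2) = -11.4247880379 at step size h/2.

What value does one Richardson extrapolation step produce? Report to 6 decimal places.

-10.530964

Method order is 1; weight 2^1 = 2.
2^1*A(h/2) = -22.8495760758; minus A(h) gives -10.5309644658.
Denominator 2 − 1 = 1.
Result: -10.5309644658
Correction |R − A(h/2)| = 8.938e-01; gap |A(h/2) − A(h)| = 8.938e-01.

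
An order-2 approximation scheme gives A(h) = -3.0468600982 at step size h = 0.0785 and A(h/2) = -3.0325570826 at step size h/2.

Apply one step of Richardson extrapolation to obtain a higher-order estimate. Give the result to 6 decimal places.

Error is O(h^2); halving h shrinks it by 2^2 = 4.
A(h/2) − A(h) = -3.0325570826 − (-3.0468600982) = 0.0143030156
Divide by 2^2 − 1 = 3: 0.0143030156/3 = 0.0047676719
R = A(h/2) + (A(h/2) − A(h))/3 = -3.0325570826 + 0.0047676719 = -3.0277894107
Shift from A(h/2): +0.0047676719.

-3.027789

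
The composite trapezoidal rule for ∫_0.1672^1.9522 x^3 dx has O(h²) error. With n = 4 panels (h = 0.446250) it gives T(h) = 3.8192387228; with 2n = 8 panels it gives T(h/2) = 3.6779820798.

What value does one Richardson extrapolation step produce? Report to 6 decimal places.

Leading term ∝ h^2; use weight 4 = 2^2.
A(h/2) − A(h) = 3.6779820798 − 3.8192387228 = -0.1412566430
Correction (A(h/2) − A(h))/(4 − 1) = (-0.1412566430)/3 = -0.0470855477
R = A(h/2) + (A(h/2) − A(h))/3 = 3.6779820798 − 0.0470855477 = 3.6308965321
Shift from A(h/2): −0.0470855477.

3.630897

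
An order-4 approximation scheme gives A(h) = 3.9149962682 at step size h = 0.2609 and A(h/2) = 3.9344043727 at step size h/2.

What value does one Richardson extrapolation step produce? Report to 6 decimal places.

3.935698

Order 4 gives 2^r = 16 and 2^r − 1 = 15.
Top: 16(3.9344043727) − (3.9149962682) = 59.0354736950
R = 59.0354736950/15 = 3.9356982463
Correction |R − A(h/2)| = 1.294e-03; gap |A(h/2) − A(h)| = 1.941e-02.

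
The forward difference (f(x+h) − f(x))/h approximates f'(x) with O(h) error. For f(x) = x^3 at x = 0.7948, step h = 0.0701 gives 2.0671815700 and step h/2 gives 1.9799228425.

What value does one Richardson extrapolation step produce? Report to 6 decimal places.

1.892664

With r = 1 the leading error scales as h^1, so the weight is 2^1 = 2.
Weighted: 3.9598456850 − 2.0671815700 = 1.8926641150
Divide by 2^1 − 1 = 1.
1.8926641150 ÷ 1 = 1.8926641150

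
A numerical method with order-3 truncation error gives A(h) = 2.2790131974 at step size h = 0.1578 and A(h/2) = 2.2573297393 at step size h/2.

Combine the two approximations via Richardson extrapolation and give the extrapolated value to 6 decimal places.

2.254232

r = 3, so 2^r = 8.
A(h/2) − A(h) = 2.2573297393 − 2.2790131974 = -0.0216834581
Correction (A(h/2) − A(h))/(8 − 1) = (-0.0216834581)/7 = -0.0030976369
R = A(h/2) + (A(h/2) − A(h))/7 = 2.2573297393 − 0.0030976369 = 2.2542321024
Shift from A(h/2): −0.0030976369.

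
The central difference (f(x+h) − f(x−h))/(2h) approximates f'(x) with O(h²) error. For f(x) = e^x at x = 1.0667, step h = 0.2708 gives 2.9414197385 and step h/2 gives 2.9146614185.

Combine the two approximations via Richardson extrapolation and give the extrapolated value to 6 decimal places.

2.905742

With r = 2 the leading error scales as h^2, so the weight is 2^2 = 4.
4·2.9146614185 = 11.6586456740; subtract 2.9414197385 → 8.7172259355
Denominator 4 − 1 = 3.
So the Richardson estimate is 2.9057419785.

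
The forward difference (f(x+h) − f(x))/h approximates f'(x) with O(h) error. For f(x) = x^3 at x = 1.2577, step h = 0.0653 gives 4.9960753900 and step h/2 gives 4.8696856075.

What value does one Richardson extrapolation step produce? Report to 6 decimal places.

r = 1, so 2^r = 2.
2*4.8696856075 = 9.7393712150; subtract 4.9960753900 → 4.7432958250
R = 4.7432958250/1 = 4.7432958250
Correction |R − A(h/2)| = 1.264e-01; gap |A(h/2) − A(h)| = 1.264e-01.

4.743296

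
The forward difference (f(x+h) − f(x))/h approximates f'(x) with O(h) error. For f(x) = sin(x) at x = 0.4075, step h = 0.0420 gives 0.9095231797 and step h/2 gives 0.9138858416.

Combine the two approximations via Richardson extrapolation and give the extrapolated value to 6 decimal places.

r = 1, so 2^r = 2.
Top: 2(0.9138858416) − (0.9095231797) = 0.9182485035
Divide by 2^1 − 1 = 1.
(2 × 0.9138858416 − 0.9095231797)/(2 − 1) = 0.9182485035
Gap between inputs: 4.363e-03; correction applied: +0.0043626619.

0.918249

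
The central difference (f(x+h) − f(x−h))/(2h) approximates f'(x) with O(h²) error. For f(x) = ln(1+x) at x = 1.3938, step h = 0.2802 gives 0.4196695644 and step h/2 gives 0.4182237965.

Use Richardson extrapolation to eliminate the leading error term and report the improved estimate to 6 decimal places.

0.417742

r = 2: numerator weight 4, denominator 3.
4·0.4182237965 = 1.6728951860; 1.6728951860 − 0.4196695644 = 1.2532256216
Denominator 4 − 1 = 3.
1.2532256216 ÷ 3 = 0.4177418739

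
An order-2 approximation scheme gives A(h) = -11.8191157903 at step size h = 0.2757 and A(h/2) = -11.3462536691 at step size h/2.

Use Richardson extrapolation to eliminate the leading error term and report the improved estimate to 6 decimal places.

-11.188633

With r = 2 the leading error scales as h^2, so the weight is 2^2 = 4.
Numerator 4×A(h/2) − A(h) = 4×(-11.3462536691) − (-11.8191157903) = -33.5658988861
(4×(-11.3462536691) − (-11.8191157903))/(4 − 1) = -11.1886329620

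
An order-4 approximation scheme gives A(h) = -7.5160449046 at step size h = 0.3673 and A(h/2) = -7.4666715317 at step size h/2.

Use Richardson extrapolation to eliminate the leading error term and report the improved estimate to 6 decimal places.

r = 4: numerator weight 16, denominator 15.
Top: 16(-7.4666715317) − (-7.5160449046) = -111.9506996026
Divide by 2^4 − 1 = 15.
(16 × (-7.4666715317) − (-7.5160449046))/(16 − 1) = -7.4633799735

-7.463380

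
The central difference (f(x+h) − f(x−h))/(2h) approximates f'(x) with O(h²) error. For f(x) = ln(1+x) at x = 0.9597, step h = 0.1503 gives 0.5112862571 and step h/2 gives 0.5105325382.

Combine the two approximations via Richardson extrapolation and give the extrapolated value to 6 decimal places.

0.510281

r = 2: numerator weight 4, denominator 3.
Top: 4(0.5105325382) − (0.5112862571) = 1.5308438957
Divide by 2^2 − 1 = 3.
(4*0.5105325382 − 0.5112862571)/(4 − 1) = 0.5102812986
Shift from A(h/2): −0.0002512396.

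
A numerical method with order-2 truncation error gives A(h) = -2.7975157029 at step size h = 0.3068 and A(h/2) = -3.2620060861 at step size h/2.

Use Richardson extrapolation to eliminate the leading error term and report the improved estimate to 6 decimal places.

-3.416836

r = 2, so 2^r = 4.
4×(-3.2620060861) = -13.0480243444; (-13.0480243444) − (-2.7975157029) = -10.2505086415
(4×(-3.2620060861) − (-2.7975157029))/(4 − 1) = -3.4168362138
Shift from A(h/2): −0.1548301277.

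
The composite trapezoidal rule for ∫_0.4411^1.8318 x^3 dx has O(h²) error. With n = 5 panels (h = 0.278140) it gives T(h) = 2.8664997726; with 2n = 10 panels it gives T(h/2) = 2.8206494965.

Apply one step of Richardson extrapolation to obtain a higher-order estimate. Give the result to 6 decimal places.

2.805366

Error is O(h^2); halving h shrinks it by 2^2 = 4.
Top: 4(2.8206494965) − (2.8664997726) = 8.4160982134
Divide by 2^2 − 1 = 3.
Result: 2.8053660711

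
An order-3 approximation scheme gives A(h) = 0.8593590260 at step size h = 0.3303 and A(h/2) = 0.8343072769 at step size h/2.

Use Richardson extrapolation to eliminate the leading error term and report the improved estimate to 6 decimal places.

0.830728

r = 3, so 2^r = 8.
8·0.8343072769 − 0.8593590260 = 5.8150991892
Extrapolated: 5.8150991892 / 7 = 0.8307284556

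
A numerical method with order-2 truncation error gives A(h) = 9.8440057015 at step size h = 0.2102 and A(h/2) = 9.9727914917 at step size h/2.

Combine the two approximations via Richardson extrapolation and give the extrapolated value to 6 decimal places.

10.015720

r = 2: numerator weight 4, denominator 3.
4·9.9727914917 − 9.8440057015 = 30.0471602653
Divide by 2^2 − 1 = 3.
R = 30.0471602653/3 = 10.0157200884
Gap between inputs: 1.288e-01; correction applied: +0.0429285967.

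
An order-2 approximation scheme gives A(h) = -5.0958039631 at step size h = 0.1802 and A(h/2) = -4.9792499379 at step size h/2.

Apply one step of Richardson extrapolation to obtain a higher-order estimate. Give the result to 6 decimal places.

Order 2 gives 2^r = 4 and 2^r − 1 = 3.
4 × (-4.9792499379) = -19.9169997516; (-19.9169997516) − (-5.0958039631) = -14.8211957885
R = (-14.8211957885)/3 = -4.9403985962

-4.940399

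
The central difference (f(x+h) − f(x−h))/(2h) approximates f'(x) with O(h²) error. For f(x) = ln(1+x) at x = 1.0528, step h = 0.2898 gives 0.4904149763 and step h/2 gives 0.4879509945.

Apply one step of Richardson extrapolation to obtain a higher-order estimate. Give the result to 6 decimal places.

0.487130

Method order is 2; weight 2^2 = 4.
Difference of the inputs: 0.4879509945 − 0.4904149763 = -0.0024639818
Divide by 2^2 − 1 = 3: (-0.0024639818)/3 = -0.0008213273
R = 0.4879509945 − 0.0008213273 = 0.4871296672
Correction |R − A(h/2)| = 8.213e-04; gap |A(h/2) − A(h)| = 2.464e-03.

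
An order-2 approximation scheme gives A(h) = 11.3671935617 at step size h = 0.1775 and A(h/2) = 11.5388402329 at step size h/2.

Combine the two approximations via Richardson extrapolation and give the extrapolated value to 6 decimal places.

r = 2: numerator weight 4, denominator 3.
4×11.5388402329 = 46.1553609316; subtract 11.3671935617 → 34.7881673699
R = 34.7881673699/3 = 11.5960557900

11.596056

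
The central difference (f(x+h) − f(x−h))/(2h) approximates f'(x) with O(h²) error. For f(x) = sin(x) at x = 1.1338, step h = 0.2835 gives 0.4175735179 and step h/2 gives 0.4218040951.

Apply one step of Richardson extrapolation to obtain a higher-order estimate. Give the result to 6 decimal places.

The method has order 2: 2^2 = 4.
Numerator 4×A(h/2) − A(h) = 4×0.4218040951 − 0.4175735179 = 1.2696428625
R = 1.2696428625/3 = 0.4232142875
Correction |R − A(h/2)| = 1.410e-03; gap |A(h/2) − A(h)| = 4.231e-03.

0.423214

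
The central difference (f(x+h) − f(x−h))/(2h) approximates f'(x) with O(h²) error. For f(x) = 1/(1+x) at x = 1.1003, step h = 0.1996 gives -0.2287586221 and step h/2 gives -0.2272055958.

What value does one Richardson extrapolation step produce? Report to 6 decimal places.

-0.226688

Leading term ∝ h^2; use weight 4 = 2^2.
Difference of the inputs: -0.2272055958 − (-0.2287586221) = 0.0015530263
Correction (A(h/2) − A(h))/(4 − 1) = 0.0015530263/3 = 0.0005176754
R = A(h/2) + (A(h/2) − A(h))/3 = -0.2272055958 + 0.0005176754 = -0.2266879204
Gap between inputs: 1.553e-03; correction applied: +0.0005176754.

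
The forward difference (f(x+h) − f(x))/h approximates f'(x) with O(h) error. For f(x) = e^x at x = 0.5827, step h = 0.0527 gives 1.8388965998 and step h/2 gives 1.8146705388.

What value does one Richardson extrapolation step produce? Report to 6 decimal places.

1.790444

Method order is 1; weight 2^1 = 2.
Difference of the inputs: 1.8146705388 − 1.8388965998 = -0.0242260610
Divide by 2^1 − 1 = 1: (-0.0242260610)/1 = -0.0242260610
R = A(h/2) + (A(h/2) − A(h))/1 = 1.8146705388 − 0.0242260610 = 1.7904444778
Correction |R − A(h/2)| = 2.423e-02; gap |A(h/2) − A(h)| = 2.423e-02.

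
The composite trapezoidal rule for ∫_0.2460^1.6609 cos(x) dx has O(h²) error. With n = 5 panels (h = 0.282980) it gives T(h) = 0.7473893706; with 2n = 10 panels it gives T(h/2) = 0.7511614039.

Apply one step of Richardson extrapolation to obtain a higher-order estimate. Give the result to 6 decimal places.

0.752419

The method has order 2: 2^2 = 4.
2^2 × A(h/2) = 3.0046456156; minus A(h) gives 2.2572562450.
(4 × 0.7511614039 − 0.7473893706)/(4 − 1) = 0.7524187483
Gap between inputs: 3.772e-03; correction applied: +0.0012573444.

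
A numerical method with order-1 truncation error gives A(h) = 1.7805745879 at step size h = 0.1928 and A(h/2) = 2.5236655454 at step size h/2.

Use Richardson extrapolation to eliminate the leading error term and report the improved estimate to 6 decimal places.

3.266757

r = 1, so 2^r = 2.
Top: 2(2.5236655454) − (1.7805745879) = 3.2667565029
(2·2.5236655454 − 1.7805745879)/(2 − 1) = 3.2667565029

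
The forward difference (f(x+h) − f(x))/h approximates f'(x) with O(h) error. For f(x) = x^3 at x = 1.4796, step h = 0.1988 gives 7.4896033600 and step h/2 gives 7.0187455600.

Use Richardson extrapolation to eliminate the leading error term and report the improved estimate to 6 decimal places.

Error is O(h^1); halving h shrinks it by 2^1 = 2.
A(h/2) − A(h) = 7.0187455600 − 7.4896033600 = -0.4708578000
Divide by 2^1 − 1 = 1: (-0.4708578000)/1 = -0.4708578000
R = 7.0187455600 − 0.4708578000 = 6.5478877600
Shift from A(h/2): −0.4708578000.

6.547888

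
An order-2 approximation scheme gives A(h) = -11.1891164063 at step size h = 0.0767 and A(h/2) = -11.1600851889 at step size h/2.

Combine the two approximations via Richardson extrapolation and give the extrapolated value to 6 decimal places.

-11.150408

Leading term ∝ h^2; use weight 4 = 2^2.
4·(-11.1600851889) = -44.6403407556; (-44.6403407556) − (-11.1891164063) = -33.4512243493
(4·(-11.1600851889) − (-11.1891164063))/(4 − 1) = -11.1504081164
Shift from A(h/2): +0.0096770725.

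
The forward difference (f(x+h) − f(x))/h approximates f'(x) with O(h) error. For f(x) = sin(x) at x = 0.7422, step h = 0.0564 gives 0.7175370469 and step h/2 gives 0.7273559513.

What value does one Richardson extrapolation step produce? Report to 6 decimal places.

r = 1: numerator weight 2, denominator 1.
A(h/2) − A(h) = 0.7273559513 − 0.7175370469 = 0.0098189044
Correction (A(h/2) − A(h))/(2 − 1) = 0.0098189044/1 = 0.0098189044
R = 0.7273559513 + 0.0098189044 = 0.7371748557
Shift from A(h/2): +0.0098189044.

0.737175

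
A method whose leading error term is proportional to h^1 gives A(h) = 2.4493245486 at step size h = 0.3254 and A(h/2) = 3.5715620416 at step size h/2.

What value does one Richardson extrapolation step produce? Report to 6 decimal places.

Method order is 1; weight 2^1 = 2.
2·3.5715620416 = 7.1431240832; 7.1431240832 − 2.4493245486 = 4.6937995346
Denominator 2 − 1 = 1.
Extrapolated: 4.6937995346 / 1 = 4.6937995346
Correction |R − A(h/2)| = 1.122e+00; gap |A(h/2) − A(h)| = 1.122e+00.

4.693800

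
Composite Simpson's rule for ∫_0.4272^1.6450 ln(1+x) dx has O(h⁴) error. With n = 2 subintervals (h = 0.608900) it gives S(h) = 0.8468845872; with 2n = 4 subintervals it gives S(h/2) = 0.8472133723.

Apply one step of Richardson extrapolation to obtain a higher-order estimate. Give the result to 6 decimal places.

r = 4: numerator weight 16, denominator 15.
Weighted: 13.5554139568 − 0.8468845872 = 12.7085293696
12.7085293696 ÷ 15 = 0.8472352913
Gap between inputs: 3.288e-04; correction applied: +0.0000219190.

0.847235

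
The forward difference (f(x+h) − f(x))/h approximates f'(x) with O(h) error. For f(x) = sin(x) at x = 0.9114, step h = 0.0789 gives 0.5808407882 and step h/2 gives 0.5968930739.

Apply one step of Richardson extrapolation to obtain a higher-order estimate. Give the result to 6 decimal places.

0.612945

The method has order 1: 2^1 = 2.
Numerator 2*A(h/2) − A(h) = 2*0.5968930739 − 0.5808407882 = 0.6129453596
Denominator 2 − 1 = 1.
Extrapolated: 0.6129453596 / 1 = 0.6129453596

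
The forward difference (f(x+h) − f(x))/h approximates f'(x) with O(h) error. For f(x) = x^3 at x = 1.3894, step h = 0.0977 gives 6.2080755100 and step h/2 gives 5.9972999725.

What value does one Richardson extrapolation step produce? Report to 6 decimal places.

5.786524

Leading term ∝ h^1; use weight 2 = 2^1.
Numerator 2·A(h/2) − A(h) = 2·5.9972999725 − 6.2080755100 = 5.7865244350
Extrapolated: 5.7865244350 / 1 = 5.7865244350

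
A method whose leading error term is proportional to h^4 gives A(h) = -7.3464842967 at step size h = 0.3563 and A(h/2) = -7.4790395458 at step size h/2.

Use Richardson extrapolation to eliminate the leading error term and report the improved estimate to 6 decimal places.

-7.487877

r = 4: numerator weight 16, denominator 15.
Weighted: (-119.6646327328) − (-7.3464842967) = -112.3181484361
Extrapolated: (-112.3181484361) / 15 = -7.4878765624
Correction |R − A(h/2)| = 8.837e-03; gap |A(h/2) − A(h)| = 1.326e-01.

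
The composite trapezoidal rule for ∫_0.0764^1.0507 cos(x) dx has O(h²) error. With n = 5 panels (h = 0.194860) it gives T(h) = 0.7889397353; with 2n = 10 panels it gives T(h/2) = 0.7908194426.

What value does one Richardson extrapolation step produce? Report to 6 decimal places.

Error is O(h^2); halving h shrinks it by 2^2 = 4.
4*0.7908194426 = 3.1632777704; 3.1632777704 − 0.7889397353 = 2.3743380351
R = 2.3743380351/3 = 0.7914460117
Correction |R − A(h/2)| = 6.266e-04; gap |A(h/2) − A(h)| = 1.880e-03.

0.791446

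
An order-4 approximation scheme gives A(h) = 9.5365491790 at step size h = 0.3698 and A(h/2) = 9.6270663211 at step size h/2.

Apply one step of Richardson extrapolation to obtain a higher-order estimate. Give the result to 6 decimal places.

r = 4, so 2^r = 16.
Numerator 16 × A(h/2) − A(h) = 16 × 9.6270663211 − 9.5365491790 = 144.4965119586
(16 × 9.6270663211 − 9.5365491790)/(16 − 1) = 9.6331007972
Shift from A(h/2): +0.0060344761.

9.633101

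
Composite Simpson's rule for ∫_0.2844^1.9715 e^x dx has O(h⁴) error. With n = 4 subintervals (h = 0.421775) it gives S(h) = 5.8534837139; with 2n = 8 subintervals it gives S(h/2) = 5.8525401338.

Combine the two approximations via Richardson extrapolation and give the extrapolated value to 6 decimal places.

5.852477

With r = 4 the leading error scales as h^4, so the weight is 2^4 = 16.
16×5.8525401338 − 5.8534837139 = 87.7871584269
87.7871584269 ÷ 15 = 5.8524772285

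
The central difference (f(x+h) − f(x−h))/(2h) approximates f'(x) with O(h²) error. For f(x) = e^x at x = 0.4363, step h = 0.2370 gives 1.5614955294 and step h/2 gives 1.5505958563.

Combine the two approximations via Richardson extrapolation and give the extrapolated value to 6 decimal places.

r = 2, so 2^r = 4.
Difference of the inputs: 1.5505958563 − 1.5614955294 = -0.0108996731
Correction (A(h/2) − A(h))/(4 − 1) = (-0.0108996731)/3 = -0.0036332244
R = A(h/2) + (A(h/2) − A(h))/3 = 1.5505958563 − 0.0036332244 = 1.5469626319
Shift from A(h/2): −0.0036332244.

1.546963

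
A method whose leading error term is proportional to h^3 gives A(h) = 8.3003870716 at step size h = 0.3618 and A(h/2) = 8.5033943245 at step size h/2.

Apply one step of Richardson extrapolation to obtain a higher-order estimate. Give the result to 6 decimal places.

Leading term ∝ h^3; use weight 8 = 2^3.
8*8.5033943245 − 8.3003870716 = 59.7267675244
R = 59.7267675244/7 = 8.5323953606

8.532395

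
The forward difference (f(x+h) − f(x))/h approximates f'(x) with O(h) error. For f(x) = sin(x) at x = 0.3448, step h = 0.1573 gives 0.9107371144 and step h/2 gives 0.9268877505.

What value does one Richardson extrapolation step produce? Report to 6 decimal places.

0.943038

r = 1, so 2^r = 2.
Numerator 2×A(h/2) − A(h) = 2×0.9268877505 − 0.9107371144 = 0.9430383866
Divide by 2^1 − 1 = 1.
(2×0.9268877505 − 0.9107371144)/(2 − 1) = 0.9430383866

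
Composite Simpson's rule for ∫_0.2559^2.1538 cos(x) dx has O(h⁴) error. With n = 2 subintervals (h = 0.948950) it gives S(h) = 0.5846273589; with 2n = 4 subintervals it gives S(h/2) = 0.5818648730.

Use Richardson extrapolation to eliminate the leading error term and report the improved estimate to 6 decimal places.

Order 4 gives 2^r = 16 and 2^r − 1 = 15.
16·0.5818648730 = 9.3098379680; subtract 0.5846273589 → 8.7252106091
R = 8.7252106091/15 = 0.5816807073
Shift from A(h/2): −0.0001841657.

0.581681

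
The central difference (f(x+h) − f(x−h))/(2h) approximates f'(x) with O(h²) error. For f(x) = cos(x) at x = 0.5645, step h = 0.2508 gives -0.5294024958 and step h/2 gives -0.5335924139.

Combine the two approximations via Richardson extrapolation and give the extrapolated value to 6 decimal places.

Method order is 2; weight 2^2 = 4.
2^2×A(h/2) = -2.1343696556; minus A(h) gives -1.6049671598.
Denominator 4 − 1 = 3.
R = (-1.6049671598)/3 = -0.5349890533

-0.534989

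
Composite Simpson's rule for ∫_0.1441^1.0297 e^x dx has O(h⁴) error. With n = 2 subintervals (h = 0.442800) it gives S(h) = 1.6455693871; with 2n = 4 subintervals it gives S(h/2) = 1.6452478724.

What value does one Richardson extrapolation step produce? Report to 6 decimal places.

With r = 4 the leading error scales as h^4, so the weight is 2^4 = 16.
16*1.6452478724 − 1.6455693871 = 24.6783965713
Divide by 2^4 − 1 = 15.
24.6783965713 ÷ 15 = 1.6452264381
Gap between inputs: 3.215e-04; correction applied: −0.0000214343.

1.645226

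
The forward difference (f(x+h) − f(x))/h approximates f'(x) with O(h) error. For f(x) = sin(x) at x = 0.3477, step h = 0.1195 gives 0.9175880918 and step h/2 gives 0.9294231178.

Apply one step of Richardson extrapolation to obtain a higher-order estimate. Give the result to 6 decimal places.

Error is O(h^1); halving h shrinks it by 2^1 = 2.
2 × 0.9294231178 − 0.9175880918 = 0.9412581438
R = 0.9412581438/1 = 0.9412581438

0.941258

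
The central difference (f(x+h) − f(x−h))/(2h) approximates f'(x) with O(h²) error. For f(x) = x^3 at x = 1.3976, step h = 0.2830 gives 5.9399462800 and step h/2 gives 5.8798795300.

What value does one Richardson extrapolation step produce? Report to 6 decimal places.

5.859857

Error is O(h^2); halving h shrinks it by 2^2 = 4.
Numerator 4*A(h/2) − A(h) = 4*5.8798795300 − 5.9399462800 = 17.5795718400
17.5795718400 ÷ 3 = 5.8598572800
Correction |R − A(h/2)| = 2.002e-02; gap |A(h/2) − A(h)| = 6.007e-02.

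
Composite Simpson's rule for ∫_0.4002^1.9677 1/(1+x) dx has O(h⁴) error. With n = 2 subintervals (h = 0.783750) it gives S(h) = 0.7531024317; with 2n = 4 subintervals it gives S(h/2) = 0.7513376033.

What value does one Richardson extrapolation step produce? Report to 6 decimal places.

r = 4, so 2^r = 16.
16·0.7513376033 = 12.0214016528; subtract 0.7531024317 → 11.2682992211
R = 11.2682992211/15 = 0.7512199481

0.751220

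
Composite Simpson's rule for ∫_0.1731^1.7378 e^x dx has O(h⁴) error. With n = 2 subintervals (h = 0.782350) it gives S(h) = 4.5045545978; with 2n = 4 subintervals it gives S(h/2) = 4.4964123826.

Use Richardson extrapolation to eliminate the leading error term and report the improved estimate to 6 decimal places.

4.495870

The method has order 4: 2^4 = 16.
16×4.4964123826 − 4.5045545978 = 67.4380435238
(16×4.4964123826 − 4.5045545978)/(16 − 1) = 4.4958695683
Gap between inputs: 8.142e-03; correction applied: −0.0005428143.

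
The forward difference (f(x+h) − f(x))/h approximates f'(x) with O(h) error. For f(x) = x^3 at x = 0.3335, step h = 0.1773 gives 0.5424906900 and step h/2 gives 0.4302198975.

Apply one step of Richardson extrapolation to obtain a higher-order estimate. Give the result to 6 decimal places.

Method order is 1; weight 2^1 = 2.
Top: 2(0.4302198975) − (0.5424906900) = 0.3179491050
Divide by 2^1 − 1 = 1.
(2*0.4302198975 − 0.5424906900)/(2 − 1) = 0.3179491050

0.317949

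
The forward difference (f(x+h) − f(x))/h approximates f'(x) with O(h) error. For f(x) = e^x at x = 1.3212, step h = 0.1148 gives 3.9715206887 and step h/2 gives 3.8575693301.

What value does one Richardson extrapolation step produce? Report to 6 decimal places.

3.743618

Leading term ∝ h^1; use weight 2 = 2^1.
Numerator 2 × A(h/2) − A(h) = 2 × 3.8575693301 − 3.9715206887 = 3.7436179715
Divide by 2^1 − 1 = 1.
(2 × 3.8575693301 − 3.9715206887)/(2 − 1) = 3.7436179715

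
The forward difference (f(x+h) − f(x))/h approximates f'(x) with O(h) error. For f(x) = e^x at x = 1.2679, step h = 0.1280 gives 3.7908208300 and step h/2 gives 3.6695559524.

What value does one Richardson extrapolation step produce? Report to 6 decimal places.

3.548291

With r = 1 the leading error scales as h^1, so the weight is 2^1 = 2.
2*3.6695559524 − 3.7908208300 = 3.5482910748
Divide by 2^1 − 1 = 1.
3.5482910748 ÷ 1 = 3.5482910748
Correction |R − A(h/2)| = 1.213e-01; gap |A(h/2) − A(h)| = 1.213e-01.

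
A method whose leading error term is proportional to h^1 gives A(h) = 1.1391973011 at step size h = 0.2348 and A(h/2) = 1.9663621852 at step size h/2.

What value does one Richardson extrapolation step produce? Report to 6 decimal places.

Method order is 1; weight 2^1 = 2.
Top: 2(1.9663621852) − (1.1391973011) = 2.7935270693
R = 2.7935270693/1 = 2.7935270693

2.793527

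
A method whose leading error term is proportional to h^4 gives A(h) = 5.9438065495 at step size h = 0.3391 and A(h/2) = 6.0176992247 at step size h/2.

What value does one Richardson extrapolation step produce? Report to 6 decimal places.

Order 4 gives 2^r = 16 and 2^r − 1 = 15.
16*6.0176992247 = 96.2831875952; subtract 5.9438065495 → 90.3393810457
Extrapolated: 90.3393810457 / 15 = 6.0226254030

6.022625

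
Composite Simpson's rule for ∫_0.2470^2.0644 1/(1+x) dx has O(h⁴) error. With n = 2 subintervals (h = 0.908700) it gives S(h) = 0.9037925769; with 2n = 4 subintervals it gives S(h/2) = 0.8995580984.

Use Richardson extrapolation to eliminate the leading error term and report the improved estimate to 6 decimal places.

Order 4 gives 2^r = 16 and 2^r − 1 = 15.
Top: 16(0.8995580984) − (0.9037925769) = 13.4891369975
Extrapolated: 13.4891369975 / 15 = 0.8992757998

0.899276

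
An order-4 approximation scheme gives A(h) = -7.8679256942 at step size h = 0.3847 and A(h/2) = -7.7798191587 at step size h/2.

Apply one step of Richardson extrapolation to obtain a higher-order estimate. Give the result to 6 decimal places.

-7.773945

The method has order 4: 2^4 = 16.
Difference of the inputs: -7.7798191587 − (-7.8679256942) = 0.0881065355
Divide by 2^4 − 1 = 15: 0.0881065355/15 = 0.0058737690
R = A(h/2) + (A(h/2) − A(h))/15 = -7.7798191587 + 0.0058737690 = -7.7739453897
Correction |R − A(h/2)| = 5.874e-03; gap |A(h/2) − A(h)| = 8.811e-02.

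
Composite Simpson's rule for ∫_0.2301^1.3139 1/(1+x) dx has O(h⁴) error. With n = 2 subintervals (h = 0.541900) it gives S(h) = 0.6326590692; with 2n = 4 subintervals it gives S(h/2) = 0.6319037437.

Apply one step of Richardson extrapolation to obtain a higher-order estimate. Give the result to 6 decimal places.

0.631853

r = 4: numerator weight 16, denominator 15.
2^4·A(h/2) = 10.1104598992; minus A(h) gives 9.4778008300.
9.4778008300 ÷ 15 = 0.6318533887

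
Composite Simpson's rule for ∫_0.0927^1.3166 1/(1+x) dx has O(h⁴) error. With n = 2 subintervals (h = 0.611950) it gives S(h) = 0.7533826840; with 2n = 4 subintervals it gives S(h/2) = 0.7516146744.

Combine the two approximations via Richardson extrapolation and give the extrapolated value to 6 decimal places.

The method has order 4: 2^4 = 16.
Weighted: 12.0258347904 − 0.7533826840 = 11.2724521064
Divide by 2^4 − 1 = 15.
Extrapolated: 11.2724521064 / 15 = 0.7514968071
Correction |R − A(h/2)| = 1.179e-04; gap |A(h/2) − A(h)| = 1.768e-03.

0.751497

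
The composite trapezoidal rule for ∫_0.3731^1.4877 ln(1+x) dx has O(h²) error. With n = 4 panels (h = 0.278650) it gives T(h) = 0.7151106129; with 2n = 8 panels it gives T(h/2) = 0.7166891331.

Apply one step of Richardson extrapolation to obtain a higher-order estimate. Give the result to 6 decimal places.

0.717215

With r = 2 the leading error scales as h^2, so the weight is 2^2 = 4.
Weighted: 2.8667565324 − 0.7151106129 = 2.1516459195
Divide by 2^2 − 1 = 3.
So the Richardson estimate is 0.7172153065.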